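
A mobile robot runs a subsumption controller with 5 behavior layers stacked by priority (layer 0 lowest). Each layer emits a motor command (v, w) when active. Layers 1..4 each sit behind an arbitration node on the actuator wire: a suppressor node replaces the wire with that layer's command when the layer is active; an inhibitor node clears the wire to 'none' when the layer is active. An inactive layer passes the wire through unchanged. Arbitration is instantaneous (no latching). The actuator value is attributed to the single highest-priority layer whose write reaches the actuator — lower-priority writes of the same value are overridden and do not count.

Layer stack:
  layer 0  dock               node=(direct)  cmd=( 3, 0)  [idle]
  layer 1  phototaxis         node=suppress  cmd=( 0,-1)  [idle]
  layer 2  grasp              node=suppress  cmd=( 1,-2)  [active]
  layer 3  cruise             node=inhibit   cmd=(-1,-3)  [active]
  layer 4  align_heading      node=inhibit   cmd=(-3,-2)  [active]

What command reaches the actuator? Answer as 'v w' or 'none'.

L0 dock: idle → wire = none
L1 phototaxis: idle → wire stays none
L2 grasp: active, suppressor → wire = (1, -2)
L3 cruise: active, inhibitor → wire = none
L4 align_heading: active, inhibitor → wire = none
actuator = none

none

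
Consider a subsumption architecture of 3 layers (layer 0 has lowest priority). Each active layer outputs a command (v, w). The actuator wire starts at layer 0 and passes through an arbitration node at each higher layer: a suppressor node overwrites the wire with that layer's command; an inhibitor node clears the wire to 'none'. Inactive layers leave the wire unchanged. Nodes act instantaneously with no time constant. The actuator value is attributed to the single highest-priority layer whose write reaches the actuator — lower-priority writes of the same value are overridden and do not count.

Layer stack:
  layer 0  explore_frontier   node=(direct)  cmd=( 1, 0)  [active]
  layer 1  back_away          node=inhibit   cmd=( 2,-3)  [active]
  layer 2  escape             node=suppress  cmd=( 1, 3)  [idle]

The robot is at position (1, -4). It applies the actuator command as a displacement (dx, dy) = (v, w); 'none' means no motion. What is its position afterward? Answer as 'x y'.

1 -4

[0] explore_frontier on; wire := (1, 0)
[1] back_away on (inhibit); wire := none
[2] escape off; pass none
output none
position: (1, -4) + none = (1, -4)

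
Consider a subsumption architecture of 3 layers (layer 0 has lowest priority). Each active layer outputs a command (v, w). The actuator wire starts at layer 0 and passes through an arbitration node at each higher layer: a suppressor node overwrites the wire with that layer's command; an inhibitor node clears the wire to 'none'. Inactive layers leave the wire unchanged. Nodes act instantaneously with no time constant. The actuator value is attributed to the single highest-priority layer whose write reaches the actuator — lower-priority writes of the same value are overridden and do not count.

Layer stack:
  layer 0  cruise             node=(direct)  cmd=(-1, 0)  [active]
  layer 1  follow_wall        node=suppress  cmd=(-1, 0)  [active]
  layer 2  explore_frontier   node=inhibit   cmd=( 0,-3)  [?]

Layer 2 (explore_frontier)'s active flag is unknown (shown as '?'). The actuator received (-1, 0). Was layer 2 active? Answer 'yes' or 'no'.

If layer 2 is active=yes:
  actuator would be none
If layer 2 is active=no:
  actuator would be (-1, 0)
Observed (-1, 0), so layer 2 was idle.

no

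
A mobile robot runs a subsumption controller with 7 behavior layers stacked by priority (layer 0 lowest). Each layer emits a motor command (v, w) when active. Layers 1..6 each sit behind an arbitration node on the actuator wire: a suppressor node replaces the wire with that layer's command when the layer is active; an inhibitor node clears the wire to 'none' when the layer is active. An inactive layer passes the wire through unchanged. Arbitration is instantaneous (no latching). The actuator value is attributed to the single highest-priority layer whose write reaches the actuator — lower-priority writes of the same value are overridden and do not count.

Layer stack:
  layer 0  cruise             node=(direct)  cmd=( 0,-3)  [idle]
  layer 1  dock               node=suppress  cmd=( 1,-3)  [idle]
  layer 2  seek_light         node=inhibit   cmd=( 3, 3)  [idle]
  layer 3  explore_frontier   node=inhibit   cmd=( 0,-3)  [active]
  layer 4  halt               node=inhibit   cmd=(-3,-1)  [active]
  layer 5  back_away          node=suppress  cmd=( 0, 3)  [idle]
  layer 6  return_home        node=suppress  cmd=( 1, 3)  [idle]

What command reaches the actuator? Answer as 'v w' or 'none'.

L0 cruise: idle → wire = none
L1 dock: idle → wire stays none
L2 seek_light: idle → wire stays none
L3 explore_frontier: active, inhibitor → wire = none
L4 halt: active, inhibitor → wire = none
L5 back_away: idle → wire stays none
L6 return_home: idle → wire stays none
actuator = none

none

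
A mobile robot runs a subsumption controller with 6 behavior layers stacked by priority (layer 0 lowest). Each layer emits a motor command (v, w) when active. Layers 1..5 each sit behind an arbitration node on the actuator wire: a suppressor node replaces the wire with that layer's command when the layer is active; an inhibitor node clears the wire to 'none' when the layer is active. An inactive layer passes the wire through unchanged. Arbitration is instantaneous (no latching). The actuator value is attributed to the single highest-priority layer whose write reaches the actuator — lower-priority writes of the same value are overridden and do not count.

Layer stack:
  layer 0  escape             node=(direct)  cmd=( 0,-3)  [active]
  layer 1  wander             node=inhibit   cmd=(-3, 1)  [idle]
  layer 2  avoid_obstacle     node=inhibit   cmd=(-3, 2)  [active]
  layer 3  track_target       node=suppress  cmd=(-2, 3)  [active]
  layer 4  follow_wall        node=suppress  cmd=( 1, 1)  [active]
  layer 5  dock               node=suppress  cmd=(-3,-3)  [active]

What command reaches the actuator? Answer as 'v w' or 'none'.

layer 0 (escape) active — direct: (0, -3)
layer 1 (wander) idle — unchanged: (0, -3)
layer 2 (avoid_obstacle) active — inhibits: none
layer 3 (track_target) active — suppresses: (-2, 3)
layer 4 (follow_wall) active — suppresses: (1, 1)
layer 5 (dock) active — suppresses: (-3, -3)
→ actuator (-3, -3)

-3 -3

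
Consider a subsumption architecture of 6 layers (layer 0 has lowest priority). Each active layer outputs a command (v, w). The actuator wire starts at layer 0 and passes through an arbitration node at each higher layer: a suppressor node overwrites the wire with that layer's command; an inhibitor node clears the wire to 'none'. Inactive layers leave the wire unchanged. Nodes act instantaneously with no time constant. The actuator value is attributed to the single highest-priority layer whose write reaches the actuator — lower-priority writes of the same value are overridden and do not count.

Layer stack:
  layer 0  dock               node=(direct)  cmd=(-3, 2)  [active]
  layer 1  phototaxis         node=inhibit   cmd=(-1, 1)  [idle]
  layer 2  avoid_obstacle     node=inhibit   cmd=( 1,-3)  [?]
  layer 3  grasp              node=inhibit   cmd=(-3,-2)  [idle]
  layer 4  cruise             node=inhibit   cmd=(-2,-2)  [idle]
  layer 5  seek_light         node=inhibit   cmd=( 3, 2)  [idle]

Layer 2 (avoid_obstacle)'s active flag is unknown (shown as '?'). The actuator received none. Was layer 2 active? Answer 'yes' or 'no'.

If layer 2 is active=yes:
  actuator would be none
If layer 2 is active=no:
  actuator would be (-3, 2)
Observed none, so layer 2 was active.

yes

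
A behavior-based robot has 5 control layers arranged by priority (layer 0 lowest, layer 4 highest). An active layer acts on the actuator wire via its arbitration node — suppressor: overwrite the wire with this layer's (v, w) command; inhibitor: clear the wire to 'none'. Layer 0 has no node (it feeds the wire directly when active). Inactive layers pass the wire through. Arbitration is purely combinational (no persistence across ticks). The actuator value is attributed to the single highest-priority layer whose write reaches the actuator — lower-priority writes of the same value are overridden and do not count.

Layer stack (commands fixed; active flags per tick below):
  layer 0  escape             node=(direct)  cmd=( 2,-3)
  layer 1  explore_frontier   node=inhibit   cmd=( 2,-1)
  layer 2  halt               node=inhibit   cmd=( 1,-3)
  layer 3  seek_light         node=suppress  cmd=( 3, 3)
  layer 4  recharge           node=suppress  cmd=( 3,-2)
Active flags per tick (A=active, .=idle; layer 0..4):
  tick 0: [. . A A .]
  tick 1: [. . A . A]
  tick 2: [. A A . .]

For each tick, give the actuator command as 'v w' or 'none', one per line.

tick 0:
  L0 escape: idle → wire = none
  L1 explore_frontier: idle → wire stays none
  L2 halt: active, inhibitor → wire = none
  L3 seek_light: active, suppressor → wire = (3, 3)
  L4 recharge: idle → wire stays (3, 3)
  actuator = (3, 3)
tick 1:
  L0 escape: idle → wire = none
  L1 explore_frontier: idle → wire stays none
  L2 halt: active, inhibitor → wire = none
  L3 seek_light: idle → wire stays none
  L4 recharge: active, suppressor → wire = (3, -2)
  actuator = (3, -2)
tick 2:
  L0 escape: idle → wire = none
  L1 explore_frontier: active, inhibitor → wire = none
  L2 halt: active, inhibitor → wire = none
  L3 seek_light: idle → wire stays none
  L4 recharge: idle → wire stays none
  actuator = none

3 3
3 -2
none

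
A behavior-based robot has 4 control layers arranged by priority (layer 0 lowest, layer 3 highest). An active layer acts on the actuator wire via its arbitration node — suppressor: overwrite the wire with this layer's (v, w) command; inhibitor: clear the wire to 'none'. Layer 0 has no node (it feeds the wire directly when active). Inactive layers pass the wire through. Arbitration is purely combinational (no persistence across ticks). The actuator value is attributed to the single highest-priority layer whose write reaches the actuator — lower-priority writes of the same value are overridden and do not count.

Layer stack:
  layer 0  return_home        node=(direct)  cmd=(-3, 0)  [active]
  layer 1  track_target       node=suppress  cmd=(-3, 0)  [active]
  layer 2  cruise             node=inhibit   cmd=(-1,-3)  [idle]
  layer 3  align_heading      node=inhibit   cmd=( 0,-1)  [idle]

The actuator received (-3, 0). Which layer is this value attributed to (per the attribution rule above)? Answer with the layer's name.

[0] return_home on; wire := (-3, 0)
[1] track_target on (suppress); wire := (-3, 0)
[2] cruise off; pass (-3, 0)
[3] align_heading off; pass (-3, 0)
output (-3, 0)
last writer: layer 1 = track_target

track_target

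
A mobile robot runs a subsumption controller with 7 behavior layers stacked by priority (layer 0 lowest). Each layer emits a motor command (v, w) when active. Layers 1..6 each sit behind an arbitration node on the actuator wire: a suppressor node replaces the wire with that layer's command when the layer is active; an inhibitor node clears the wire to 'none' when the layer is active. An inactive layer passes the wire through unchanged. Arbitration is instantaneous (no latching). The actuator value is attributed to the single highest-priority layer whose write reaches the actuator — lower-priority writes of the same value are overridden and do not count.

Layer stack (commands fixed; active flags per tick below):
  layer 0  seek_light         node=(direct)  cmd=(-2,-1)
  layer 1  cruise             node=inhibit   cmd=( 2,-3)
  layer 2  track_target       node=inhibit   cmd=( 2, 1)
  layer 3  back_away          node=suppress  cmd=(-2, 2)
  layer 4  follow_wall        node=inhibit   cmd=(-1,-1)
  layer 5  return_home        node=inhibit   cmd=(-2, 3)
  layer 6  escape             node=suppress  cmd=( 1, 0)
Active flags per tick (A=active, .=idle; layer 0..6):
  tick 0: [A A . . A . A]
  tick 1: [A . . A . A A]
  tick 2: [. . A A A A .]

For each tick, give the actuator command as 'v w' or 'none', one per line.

1 0
1 0
none

tick 0:
  L0 seek_light: active, feeds wire = (-2, -1)
  L1 cruise: active, inhibitor → wire = none
  L2 track_target: idle → wire stays none
  L3 back_away: idle → wire stays none
  L4 follow_wall: active, inhibitor → wire = none
  L5 return_home: idle → wire stays none
  L6 escape: active, suppressor → wire = (1, 0)
  actuator = (1, 0)
tick 1:
  L0 seek_light: active, feeds wire = (-2, -1)
  L1 cruise: idle → wire stays (-2, -1)
  L2 track_target: idle → wire stays (-2, -1)
  L3 back_away: active, suppressor → wire = (-2, 2)
  L4 follow_wall: idle → wire stays (-2, 2)
  L5 return_home: active, inhibitor → wire = none
  L6 escape: active, suppressor → wire = (1, 0)
  actuator = (1, 0)
tick 2:
  L0 seek_light: idle → wire = none
  L1 cruise: idle → wire stays none
  L2 track_target: active, inhibitor → wire = none
  L3 back_away: active, suppressor → wire = (-2, 2)
  L4 follow_wall: active, inhibitor → wire = none
  L5 return_home: active, inhibitor → wire = none
  L6 escape: idle → wire stays none
  actuator = none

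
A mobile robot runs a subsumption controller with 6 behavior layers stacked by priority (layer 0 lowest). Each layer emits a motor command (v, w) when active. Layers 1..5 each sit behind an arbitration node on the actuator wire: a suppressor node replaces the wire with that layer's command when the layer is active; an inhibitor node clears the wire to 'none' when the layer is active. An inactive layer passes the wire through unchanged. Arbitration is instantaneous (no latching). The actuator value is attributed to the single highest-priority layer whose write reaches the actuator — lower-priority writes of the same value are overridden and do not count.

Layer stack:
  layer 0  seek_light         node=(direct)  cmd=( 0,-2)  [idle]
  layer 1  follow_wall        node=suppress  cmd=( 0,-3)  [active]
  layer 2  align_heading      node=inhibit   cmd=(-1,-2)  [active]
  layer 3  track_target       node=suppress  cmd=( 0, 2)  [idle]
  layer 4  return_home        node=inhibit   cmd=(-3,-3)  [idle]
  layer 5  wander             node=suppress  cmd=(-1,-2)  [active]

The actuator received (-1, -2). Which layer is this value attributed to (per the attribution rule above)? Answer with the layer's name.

layer 0 (seek_light) idle — none
layer 1 (follow_wall) active — suppresses: (0, -3)
layer 2 (align_heading) active — inhibits: none
layer 3 (track_target) idle — unchanged: none
layer 4 (return_home) idle — unchanged: none
layer 5 (wander) active — suppresses: (-1, -2)
→ actuator (-1, -2)
last writer: layer 5 = wander

wander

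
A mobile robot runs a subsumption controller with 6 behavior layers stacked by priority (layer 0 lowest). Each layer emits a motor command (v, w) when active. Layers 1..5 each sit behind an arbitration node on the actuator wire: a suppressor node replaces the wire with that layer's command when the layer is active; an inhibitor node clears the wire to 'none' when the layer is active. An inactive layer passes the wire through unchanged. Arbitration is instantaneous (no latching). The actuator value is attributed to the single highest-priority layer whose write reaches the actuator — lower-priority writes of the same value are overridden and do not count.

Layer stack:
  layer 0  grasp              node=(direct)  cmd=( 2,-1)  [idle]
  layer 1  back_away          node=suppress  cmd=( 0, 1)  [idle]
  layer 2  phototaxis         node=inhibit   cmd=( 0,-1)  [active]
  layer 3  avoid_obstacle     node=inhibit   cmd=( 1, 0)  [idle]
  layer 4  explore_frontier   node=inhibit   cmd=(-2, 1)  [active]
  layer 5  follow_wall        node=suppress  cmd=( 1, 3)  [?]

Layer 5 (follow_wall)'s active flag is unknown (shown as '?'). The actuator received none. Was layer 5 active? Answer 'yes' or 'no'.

no

If layer 5 is active=yes:
  actuator would be (1, 3)
If layer 5 is active=no:
  actuator would be none
Observed none, so layer 5 was idle.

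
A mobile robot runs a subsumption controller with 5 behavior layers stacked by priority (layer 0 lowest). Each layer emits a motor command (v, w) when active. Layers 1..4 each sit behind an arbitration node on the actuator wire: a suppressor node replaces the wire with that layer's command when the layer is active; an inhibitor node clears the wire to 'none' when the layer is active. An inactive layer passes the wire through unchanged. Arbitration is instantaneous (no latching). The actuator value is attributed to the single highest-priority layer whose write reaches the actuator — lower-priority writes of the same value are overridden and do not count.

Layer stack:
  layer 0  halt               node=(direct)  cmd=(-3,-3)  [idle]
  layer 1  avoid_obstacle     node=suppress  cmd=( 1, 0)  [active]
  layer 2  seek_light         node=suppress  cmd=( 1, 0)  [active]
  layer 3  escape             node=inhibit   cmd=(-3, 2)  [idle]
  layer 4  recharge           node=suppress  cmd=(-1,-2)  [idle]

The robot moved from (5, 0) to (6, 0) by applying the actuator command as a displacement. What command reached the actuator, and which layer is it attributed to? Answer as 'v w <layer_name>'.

1 0 seek_light

displacement = (6, 0) − (5, 0) = (1, 0)
layer 0 (halt) idle — none
layer 1 (avoid_obstacle) active — suppresses: (1, 0)
layer 2 (seek_light) active — suppresses: (1, 0)
layer 3 (escape) idle — unchanged: (1, 0)
layer 4 (recharge) idle — unchanged: (1, 0)
→ actuator (1, 0) — from layer 2 (seek_light)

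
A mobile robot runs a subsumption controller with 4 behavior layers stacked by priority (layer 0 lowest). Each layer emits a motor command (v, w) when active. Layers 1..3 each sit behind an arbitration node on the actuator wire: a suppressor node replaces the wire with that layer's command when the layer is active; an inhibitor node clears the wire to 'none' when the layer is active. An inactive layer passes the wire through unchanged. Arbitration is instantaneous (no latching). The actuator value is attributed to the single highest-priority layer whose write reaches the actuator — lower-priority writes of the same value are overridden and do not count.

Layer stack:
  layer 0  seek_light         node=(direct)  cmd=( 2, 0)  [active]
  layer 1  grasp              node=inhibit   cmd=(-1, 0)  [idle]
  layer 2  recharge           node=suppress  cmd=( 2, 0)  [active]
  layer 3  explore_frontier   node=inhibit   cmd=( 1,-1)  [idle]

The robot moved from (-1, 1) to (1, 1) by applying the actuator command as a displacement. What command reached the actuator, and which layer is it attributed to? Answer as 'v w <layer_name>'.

2 0 recharge

displacement = (1, 1) − (-1, 1) = (2, 0)
[0] seek_light on; wire := (2, 0)
[1] grasp off; pass (2, 0)
[2] recharge on (suppress); wire := (2, 0)
[3] explore_frontier off; pass (2, 0)
output (2, 0) — from layer 2 (recharge)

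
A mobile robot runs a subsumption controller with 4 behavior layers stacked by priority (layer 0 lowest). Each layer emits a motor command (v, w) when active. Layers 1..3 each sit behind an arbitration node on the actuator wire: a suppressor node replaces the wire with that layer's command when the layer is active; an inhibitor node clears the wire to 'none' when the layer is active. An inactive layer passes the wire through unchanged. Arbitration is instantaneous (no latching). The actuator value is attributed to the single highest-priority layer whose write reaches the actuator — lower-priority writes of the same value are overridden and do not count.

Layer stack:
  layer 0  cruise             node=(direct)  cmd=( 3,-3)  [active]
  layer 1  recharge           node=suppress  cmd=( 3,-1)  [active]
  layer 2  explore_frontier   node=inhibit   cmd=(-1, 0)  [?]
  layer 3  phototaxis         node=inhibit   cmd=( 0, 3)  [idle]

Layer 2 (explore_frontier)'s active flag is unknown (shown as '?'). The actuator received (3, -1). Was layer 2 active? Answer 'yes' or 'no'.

no

If layer 2 is active=yes:
  actuator would be none
If layer 2 is active=no:
  actuator would be (3, -1)
Observed (3, -1), so layer 2 was idle.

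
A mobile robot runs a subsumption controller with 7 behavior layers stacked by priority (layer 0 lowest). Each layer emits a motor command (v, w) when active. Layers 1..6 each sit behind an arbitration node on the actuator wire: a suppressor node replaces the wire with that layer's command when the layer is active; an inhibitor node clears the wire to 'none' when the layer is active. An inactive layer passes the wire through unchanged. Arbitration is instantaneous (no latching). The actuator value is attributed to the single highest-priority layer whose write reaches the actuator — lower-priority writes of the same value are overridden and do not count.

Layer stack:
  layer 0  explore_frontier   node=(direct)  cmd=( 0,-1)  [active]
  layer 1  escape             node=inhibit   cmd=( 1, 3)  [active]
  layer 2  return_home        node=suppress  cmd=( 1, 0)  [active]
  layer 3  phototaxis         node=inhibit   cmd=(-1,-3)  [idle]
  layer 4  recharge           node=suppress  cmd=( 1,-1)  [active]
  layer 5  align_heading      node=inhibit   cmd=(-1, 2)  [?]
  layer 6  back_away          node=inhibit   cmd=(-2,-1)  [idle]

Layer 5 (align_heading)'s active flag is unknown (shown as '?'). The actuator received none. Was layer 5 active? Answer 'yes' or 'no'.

yes

If layer 5 is active=yes:
  actuator would be none
If layer 5 is active=no:
  actuator would be (1, -1)
Observed none, so layer 5 was active.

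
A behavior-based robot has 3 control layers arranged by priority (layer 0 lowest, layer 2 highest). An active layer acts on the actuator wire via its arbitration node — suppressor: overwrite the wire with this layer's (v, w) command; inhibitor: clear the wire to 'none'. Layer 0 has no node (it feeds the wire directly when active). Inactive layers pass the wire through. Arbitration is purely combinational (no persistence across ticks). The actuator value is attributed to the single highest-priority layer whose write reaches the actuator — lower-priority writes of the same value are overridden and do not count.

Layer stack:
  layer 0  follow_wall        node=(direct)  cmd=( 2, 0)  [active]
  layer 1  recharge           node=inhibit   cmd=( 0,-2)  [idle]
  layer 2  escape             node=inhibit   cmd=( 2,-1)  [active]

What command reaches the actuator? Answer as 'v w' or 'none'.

none

layer 0 (follow_wall) active — direct: (2, 0)
layer 1 (recharge) idle — unchanged: (2, 0)
layer 2 (escape) active — inhibits: none
→ actuator none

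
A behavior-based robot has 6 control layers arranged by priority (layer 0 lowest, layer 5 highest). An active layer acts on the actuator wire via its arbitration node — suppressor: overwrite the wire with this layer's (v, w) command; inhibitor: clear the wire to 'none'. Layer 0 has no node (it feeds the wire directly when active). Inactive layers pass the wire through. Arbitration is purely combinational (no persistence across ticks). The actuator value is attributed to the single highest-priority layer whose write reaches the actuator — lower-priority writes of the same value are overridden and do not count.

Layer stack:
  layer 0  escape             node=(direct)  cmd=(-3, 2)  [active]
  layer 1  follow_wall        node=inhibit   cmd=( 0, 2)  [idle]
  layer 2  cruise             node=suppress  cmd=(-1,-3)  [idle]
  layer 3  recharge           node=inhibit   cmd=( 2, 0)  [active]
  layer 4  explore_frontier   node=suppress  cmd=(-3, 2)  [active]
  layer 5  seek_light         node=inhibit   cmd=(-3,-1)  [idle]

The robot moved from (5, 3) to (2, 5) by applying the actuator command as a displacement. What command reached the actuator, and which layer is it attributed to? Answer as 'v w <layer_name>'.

-3 2 explore_frontier

displacement = (2, 5) − (5, 3) = (-3, 2)
[0] escape on; wire := (-3, 2)
[1] follow_wall off; pass (-3, 2)
[2] cruise off; pass (-3, 2)
[3] recharge on (inhibit); wire := none
[4] explore_frontier on (suppress); wire := (-3, 2)
[5] seek_light off; pass (-3, 2)
output (-3, 2) — from layer 4 (explore_frontier)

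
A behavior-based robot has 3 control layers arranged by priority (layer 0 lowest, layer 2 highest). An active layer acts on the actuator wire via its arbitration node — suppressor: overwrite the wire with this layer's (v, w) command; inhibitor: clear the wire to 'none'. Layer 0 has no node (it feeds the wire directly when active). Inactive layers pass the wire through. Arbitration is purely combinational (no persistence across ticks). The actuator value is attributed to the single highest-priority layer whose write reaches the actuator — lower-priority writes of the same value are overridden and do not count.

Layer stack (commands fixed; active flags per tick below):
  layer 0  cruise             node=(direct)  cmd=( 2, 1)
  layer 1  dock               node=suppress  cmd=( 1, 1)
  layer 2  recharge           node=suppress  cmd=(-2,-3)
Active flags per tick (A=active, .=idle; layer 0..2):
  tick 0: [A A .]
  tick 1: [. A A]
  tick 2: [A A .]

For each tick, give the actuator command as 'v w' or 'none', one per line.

1 1
-2 -3
1 1

tick 0:
  L0 cruise: active, feeds wire = (2, 1)
  L1 dock: active, suppressor → wire = (1, 1)
  L2 recharge: idle → wire stays (1, 1)
  actuator = (1, 1)
tick 1:
  L0 cruise: idle → wire = none
  L1 dock: active, suppressor → wire = (1, 1)
  L2 recharge: active, suppressor → wire = (-2, -3)
  actuator = (-2, -3)
tick 2:
  L0 cruise: active, feeds wire = (2, 1)
  L1 dock: active, suppressor → wire = (1, 1)
  L2 recharge: idle → wire stays (1, 1)
  actuator = (1, 1)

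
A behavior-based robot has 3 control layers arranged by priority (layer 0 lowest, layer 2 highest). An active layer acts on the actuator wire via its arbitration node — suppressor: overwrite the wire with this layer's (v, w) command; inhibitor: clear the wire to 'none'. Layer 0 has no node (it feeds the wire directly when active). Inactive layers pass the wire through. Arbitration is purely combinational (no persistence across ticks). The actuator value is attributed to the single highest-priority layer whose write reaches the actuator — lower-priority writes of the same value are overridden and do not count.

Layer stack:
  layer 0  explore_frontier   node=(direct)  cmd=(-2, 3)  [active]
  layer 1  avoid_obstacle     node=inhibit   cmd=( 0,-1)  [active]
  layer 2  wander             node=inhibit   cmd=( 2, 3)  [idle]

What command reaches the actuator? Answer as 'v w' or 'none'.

none

[0] explore_frontier on; wire := (-2, 3)
[1] avoid_obstacle on (inhibit); wire := none
[2] wander off; pass none
output none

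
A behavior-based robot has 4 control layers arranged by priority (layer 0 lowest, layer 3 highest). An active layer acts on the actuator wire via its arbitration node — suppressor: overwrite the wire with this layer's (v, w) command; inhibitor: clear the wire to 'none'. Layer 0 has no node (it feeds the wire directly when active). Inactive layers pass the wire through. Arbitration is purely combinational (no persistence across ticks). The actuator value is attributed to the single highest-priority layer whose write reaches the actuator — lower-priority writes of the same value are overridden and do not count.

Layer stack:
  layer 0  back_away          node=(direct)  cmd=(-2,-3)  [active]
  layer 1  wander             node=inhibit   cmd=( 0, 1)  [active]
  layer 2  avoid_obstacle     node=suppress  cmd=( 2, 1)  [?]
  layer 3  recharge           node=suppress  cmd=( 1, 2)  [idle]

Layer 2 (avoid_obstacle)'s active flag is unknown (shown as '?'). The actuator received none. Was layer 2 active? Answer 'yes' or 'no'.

If layer 2 is active=yes:
  actuator would be (2, 1)
If layer 2 is active=no:
  actuator would be none
Observed none, so layer 2 was idle.

no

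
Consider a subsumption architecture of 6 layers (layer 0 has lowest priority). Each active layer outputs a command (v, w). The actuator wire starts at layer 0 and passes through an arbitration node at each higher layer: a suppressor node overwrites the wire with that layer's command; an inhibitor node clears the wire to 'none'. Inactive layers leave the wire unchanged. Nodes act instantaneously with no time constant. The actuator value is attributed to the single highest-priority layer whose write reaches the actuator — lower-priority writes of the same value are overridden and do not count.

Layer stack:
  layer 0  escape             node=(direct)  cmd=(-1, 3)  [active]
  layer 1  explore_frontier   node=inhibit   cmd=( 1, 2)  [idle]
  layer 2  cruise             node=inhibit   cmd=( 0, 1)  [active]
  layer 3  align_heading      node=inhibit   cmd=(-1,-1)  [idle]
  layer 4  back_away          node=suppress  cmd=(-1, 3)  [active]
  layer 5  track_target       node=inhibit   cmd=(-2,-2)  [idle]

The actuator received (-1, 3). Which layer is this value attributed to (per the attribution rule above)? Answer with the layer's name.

back_away

layer 0 (escape) active — direct: (-1, 3)
layer 1 (explore_frontier) idle — unchanged: (-1, 3)
layer 2 (cruise) active — inhibits: none
layer 3 (align_heading) idle — unchanged: none
layer 4 (back_away) active — suppresses: (-1, 3)
layer 5 (track_target) idle — unchanged: (-1, 3)
→ actuator (-1, 3)
last writer: layer 4 = back_away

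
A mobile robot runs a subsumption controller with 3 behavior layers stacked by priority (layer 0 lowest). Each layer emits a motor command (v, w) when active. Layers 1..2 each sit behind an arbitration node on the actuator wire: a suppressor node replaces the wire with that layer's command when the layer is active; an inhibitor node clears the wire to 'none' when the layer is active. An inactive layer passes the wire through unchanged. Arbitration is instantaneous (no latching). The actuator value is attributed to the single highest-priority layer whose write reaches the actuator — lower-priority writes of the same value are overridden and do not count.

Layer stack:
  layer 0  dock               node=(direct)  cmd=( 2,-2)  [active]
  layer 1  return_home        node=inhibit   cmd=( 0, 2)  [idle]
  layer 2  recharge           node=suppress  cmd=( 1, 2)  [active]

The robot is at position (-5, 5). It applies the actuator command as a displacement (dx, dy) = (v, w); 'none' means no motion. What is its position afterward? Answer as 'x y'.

-4 7

layer 0 (dock) active — direct: (2, -2)
layer 1 (return_home) idle — unchanged: (2, -2)
layer 2 (recharge) active — suppresses: (1, 2)
→ actuator (1, 2)
position: (-5, 5) + (1, 2) = (-4, 7)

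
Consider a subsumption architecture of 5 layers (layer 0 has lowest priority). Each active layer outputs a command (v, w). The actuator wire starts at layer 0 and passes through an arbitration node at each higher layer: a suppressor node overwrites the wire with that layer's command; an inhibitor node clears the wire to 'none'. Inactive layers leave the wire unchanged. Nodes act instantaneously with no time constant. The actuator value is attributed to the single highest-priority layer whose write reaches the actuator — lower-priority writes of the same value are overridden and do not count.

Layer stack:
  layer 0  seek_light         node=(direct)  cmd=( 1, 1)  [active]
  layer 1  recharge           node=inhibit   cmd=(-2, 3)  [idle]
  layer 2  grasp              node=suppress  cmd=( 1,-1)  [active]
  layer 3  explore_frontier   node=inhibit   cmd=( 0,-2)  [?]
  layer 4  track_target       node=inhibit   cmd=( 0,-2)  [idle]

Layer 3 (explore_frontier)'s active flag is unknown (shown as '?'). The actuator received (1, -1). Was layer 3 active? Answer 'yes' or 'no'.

no

If layer 3 is active=yes:
  actuator would be none
If layer 3 is active=no:
  actuator would be (1, -1)
Observed (1, -1), so layer 3 was idle.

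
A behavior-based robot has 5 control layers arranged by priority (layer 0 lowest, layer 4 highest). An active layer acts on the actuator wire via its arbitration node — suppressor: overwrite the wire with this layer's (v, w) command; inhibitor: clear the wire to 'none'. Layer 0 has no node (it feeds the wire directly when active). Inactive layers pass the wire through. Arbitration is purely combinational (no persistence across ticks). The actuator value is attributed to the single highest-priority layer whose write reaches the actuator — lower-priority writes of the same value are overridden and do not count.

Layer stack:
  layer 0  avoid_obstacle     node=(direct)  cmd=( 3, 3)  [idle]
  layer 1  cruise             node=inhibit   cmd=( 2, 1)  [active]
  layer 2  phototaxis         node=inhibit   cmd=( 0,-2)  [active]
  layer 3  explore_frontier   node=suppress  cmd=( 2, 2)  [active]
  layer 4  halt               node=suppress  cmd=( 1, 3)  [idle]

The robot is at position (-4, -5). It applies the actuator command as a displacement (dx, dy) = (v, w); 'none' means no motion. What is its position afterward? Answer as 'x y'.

[0] avoid_obstacle off; wire := none
[1] cruise on (inhibit); wire := none
[2] phototaxis on (inhibit); wire := none
[3] explore_frontier on (suppress); wire := (2, 2)
[4] halt off; pass (2, 2)
output (2, 2)
position: (-4, -5) + (2, 2) = (-2, -3)

-2 -3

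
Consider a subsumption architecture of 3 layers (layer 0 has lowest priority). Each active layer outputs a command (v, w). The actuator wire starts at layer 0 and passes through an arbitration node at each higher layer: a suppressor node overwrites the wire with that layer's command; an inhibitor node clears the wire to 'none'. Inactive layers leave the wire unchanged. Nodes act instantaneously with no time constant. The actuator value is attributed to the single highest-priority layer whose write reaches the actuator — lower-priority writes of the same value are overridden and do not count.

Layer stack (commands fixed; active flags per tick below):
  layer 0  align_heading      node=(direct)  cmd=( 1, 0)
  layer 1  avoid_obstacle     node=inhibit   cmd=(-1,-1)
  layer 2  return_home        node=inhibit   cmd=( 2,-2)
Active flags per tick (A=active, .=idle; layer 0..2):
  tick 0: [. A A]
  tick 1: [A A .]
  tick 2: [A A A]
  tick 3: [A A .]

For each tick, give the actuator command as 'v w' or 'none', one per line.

tick 0:
  L0 align_heading: idle → wire = none
  L1 avoid_obstacle: active, inhibitor → wire = none
  L2 return_home: active, inhibitor → wire = none
  actuator = none
tick 1:
  L0 align_heading: active, feeds wire = (1, 0)
  L1 avoid_obstacle: active, inhibitor → wire = none
  L2 return_home: idle → wire stays none
  actuator = none
tick 2:
  L0 align_heading: active, feeds wire = (1, 0)
  L1 avoid_obstacle: active, inhibitor → wire = none
  L2 return_home: active, inhibitor → wire = none
  actuator = none
tick 3:
  L0 align_heading: active, feeds wire = (1, 0)
  L1 avoid_obstacle: active, inhibitor → wire = none
  L2 return_home: idle → wire stays none
  actuator = none

none
none
none
none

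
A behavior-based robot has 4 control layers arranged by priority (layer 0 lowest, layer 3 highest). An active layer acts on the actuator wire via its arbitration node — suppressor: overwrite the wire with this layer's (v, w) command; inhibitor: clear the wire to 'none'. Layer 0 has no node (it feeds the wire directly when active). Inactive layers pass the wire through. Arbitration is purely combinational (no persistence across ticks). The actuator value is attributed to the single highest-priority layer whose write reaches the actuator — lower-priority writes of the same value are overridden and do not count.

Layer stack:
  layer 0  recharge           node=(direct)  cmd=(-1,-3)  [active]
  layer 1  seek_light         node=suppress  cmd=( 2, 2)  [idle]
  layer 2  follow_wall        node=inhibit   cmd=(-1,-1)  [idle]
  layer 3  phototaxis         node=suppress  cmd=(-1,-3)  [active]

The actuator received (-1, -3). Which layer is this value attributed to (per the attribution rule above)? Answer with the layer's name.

L0 recharge: active, feeds wire = (-1, -3)
L1 seek_light: idle → wire stays (-1, -3)
L2 follow_wall: idle → wire stays (-1, -3)
L3 phototaxis: active, suppressor → wire = (-1, -3)
actuator = (-1, -3)
last writer: layer 3 = phototaxis

phototaxis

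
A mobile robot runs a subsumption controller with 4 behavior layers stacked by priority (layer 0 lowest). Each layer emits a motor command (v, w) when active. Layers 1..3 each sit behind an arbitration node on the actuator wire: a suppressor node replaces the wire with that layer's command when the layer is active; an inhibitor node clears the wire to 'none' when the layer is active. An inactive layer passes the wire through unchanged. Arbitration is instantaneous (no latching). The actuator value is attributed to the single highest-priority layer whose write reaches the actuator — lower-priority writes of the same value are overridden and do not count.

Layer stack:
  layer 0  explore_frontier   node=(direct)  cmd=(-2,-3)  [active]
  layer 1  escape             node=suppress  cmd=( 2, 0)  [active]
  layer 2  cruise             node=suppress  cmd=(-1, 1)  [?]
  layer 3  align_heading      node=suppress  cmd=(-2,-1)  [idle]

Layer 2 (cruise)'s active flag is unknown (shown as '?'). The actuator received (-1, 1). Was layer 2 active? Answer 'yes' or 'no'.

yes

If layer 2 is active=yes:
  actuator would be (-1, 1)
If layer 2 is active=no:
  actuator would be (2, 0)
Observed (-1, 1), so layer 2 was active.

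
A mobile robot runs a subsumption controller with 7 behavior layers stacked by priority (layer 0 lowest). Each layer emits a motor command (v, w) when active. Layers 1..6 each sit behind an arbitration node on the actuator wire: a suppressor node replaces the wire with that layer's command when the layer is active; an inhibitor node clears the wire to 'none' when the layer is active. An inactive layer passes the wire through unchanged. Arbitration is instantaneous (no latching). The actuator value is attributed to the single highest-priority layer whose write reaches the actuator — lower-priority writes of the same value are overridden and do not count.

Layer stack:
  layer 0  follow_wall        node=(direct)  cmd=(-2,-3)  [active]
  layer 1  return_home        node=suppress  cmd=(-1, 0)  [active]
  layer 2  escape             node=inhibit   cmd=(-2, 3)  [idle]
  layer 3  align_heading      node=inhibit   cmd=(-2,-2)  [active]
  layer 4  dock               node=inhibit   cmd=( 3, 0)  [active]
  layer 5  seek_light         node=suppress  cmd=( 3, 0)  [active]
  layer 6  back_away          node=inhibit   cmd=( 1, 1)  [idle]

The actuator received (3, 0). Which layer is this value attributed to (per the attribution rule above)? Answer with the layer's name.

layer 0 (follow_wall) active — direct: (-2, -3)
layer 1 (return_home) active — suppresses: (-1, 0)
layer 2 (escape) idle — unchanged: (-1, 0)
layer 3 (align_heading) active — inhibits: none
layer 4 (dock) active — inhibits: none
layer 5 (seek_light) active — suppresses: (3, 0)
layer 6 (back_away) idle — unchanged: (3, 0)
→ actuator (3, 0)
last writer: layer 5 = seek_light

seek_light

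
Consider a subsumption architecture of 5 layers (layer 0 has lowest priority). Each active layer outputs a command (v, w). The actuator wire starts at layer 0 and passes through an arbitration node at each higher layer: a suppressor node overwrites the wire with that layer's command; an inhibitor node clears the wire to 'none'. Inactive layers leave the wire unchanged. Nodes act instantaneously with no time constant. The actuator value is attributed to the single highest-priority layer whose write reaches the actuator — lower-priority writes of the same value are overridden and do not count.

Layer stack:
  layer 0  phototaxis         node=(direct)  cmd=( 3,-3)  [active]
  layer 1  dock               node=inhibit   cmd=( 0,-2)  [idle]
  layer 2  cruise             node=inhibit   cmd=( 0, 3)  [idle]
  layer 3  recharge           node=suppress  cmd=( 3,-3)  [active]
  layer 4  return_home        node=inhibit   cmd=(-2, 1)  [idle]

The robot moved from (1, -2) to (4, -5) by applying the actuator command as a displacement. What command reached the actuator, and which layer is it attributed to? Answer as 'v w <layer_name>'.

3 -3 recharge

displacement = (4, -5) − (1, -2) = (3, -3)
L0 phototaxis: active, feeds wire = (3, -3)
L1 dock: idle → wire stays (3, -3)
L2 cruise: idle → wire stays (3, -3)
L3 recharge: active, suppressor → wire = (3, -3)
L4 return_home: idle → wire stays (3, -3)
actuator = (3, -3) — from layer 3 (recharge)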